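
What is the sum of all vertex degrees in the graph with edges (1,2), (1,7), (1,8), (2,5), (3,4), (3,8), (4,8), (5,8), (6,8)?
18 (handshake: sum of degrees = 2|E| = 2 x 9 = 18)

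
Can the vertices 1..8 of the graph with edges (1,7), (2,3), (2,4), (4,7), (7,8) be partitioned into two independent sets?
Yes. Partition: {1, 3, 4, 5, 6, 8}, {2, 7}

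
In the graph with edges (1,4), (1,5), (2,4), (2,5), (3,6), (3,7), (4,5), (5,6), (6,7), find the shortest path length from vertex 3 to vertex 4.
3 (path: 3 -> 6 -> 5 -> 4, 3 edges)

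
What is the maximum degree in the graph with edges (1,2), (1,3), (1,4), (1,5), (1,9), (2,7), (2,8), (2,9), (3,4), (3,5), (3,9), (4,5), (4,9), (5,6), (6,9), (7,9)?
6 (attained at vertex 9)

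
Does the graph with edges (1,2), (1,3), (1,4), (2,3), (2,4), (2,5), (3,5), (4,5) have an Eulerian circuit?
No (4 vertices have odd degree: {1, 3, 4, 5}; Eulerian circuit requires 0)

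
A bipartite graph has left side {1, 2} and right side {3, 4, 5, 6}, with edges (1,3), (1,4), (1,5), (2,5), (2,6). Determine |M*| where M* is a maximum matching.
2 (matching: (1,5), (2,6); upper bound min(|L|,|R|) = min(2,4) = 2)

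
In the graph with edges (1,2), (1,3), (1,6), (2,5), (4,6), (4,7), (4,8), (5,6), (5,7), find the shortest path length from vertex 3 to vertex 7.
4 (path: 3 -> 1 -> 6 -> 4 -> 7, 4 edges)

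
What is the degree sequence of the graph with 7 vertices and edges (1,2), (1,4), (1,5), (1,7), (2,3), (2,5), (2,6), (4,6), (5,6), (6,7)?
[4, 4, 4, 3, 2, 2, 1] (degrees: deg(1)=4, deg(2)=4, deg(3)=1, deg(4)=2, deg(5)=3, deg(6)=4, deg(7)=2)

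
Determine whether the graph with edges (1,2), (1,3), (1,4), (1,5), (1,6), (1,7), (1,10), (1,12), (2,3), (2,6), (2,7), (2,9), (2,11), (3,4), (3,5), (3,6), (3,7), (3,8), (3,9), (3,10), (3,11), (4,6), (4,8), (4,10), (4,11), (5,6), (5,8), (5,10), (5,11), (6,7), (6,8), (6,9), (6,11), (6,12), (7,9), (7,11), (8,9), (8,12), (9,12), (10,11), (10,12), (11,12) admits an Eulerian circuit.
Yes (the graph is connected and all 12 vertices have even degree)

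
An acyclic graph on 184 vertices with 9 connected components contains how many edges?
175 (Each of the 9 component trees on V_i vertices has V_i - 1 edges; summing gives V - C = 184 - 9 = 175)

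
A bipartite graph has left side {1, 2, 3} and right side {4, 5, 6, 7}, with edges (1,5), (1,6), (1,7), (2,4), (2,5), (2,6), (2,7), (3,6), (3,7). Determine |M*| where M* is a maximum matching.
3 (matching: (1,7), (2,5), (3,6); upper bound min(|L|,|R|) = min(3,4) = 3)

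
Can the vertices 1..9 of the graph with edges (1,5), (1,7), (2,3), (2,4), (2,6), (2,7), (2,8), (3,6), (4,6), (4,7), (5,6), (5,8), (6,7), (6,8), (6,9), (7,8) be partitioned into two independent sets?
No (odd cycle of length 5: 8 -> 5 -> 1 -> 7 -> 2 -> 8)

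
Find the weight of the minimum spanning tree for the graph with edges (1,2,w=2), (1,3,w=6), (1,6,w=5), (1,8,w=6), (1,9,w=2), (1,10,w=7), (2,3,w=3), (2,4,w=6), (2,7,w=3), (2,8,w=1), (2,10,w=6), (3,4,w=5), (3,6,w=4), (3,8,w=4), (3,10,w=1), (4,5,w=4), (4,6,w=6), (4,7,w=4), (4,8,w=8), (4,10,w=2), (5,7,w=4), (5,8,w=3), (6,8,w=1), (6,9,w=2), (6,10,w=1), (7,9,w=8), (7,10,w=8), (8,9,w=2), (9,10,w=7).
16 (MST edges: (1,2,w=2), (1,9,w=2), (2,7,w=3), (2,8,w=1), (3,10,w=1), (4,10,w=2), (5,8,w=3), (6,8,w=1), (6,10,w=1); sum of weights 2 + 2 + 3 + 1 + 1 + 2 + 3 + 1 + 1 = 16)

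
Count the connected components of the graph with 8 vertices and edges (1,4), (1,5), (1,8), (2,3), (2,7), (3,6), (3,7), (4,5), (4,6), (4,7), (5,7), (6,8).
1 (components: {1, 2, 3, 4, 5, 6, 7, 8})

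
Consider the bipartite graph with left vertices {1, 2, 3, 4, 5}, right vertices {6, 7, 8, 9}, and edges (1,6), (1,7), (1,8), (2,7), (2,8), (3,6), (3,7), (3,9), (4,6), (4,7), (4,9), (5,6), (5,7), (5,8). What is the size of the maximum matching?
4 (matching: (1,8), (2,7), (3,9), (4,6); upper bound min(|L|,|R|) = min(5,4) = 4)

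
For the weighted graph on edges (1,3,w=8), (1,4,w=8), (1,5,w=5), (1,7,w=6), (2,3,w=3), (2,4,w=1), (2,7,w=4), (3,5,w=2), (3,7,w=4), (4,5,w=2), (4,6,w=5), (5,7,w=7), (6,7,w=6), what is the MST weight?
19 (MST edges: (1,5,w=5), (2,4,w=1), (2,7,w=4), (3,5,w=2), (4,5,w=2), (4,6,w=5); sum of weights 5 + 1 + 4 + 2 + 2 + 5 = 19)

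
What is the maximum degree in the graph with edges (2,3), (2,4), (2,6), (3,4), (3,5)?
3 (attained at vertices 2, 3)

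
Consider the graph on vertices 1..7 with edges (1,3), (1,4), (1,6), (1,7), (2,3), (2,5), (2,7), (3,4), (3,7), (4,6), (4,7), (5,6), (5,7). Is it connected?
Yes (BFS from 1 visits [1, 3, 4, 6, 7, 2, 5] — all 7 vertices reached)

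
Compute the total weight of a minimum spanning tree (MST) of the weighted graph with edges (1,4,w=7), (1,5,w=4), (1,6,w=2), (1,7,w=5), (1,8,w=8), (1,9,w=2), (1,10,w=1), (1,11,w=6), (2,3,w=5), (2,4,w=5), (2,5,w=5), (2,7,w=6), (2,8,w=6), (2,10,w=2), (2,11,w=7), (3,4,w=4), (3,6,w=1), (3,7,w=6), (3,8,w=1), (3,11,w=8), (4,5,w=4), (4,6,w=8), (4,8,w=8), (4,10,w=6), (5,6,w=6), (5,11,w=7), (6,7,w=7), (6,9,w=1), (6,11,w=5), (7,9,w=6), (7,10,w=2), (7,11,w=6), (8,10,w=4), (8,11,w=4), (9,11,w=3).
21 (MST edges: (1,5,w=4), (1,6,w=2), (1,10,w=1), (2,10,w=2), (3,4,w=4), (3,6,w=1), (3,8,w=1), (6,9,w=1), (7,10,w=2), (9,11,w=3); sum of weights 4 + 2 + 1 + 2 + 4 + 1 + 1 + 1 + 2 + 3 = 21)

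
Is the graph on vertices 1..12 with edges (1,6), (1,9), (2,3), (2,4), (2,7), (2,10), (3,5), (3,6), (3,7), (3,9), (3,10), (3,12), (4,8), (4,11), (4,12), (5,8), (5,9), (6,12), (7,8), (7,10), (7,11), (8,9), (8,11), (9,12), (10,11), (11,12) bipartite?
No (odd cycle of length 3: 12 -> 9 -> 3 -> 12)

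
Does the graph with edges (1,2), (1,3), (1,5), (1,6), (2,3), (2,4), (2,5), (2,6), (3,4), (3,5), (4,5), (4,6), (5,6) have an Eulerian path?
Yes (the graph is connected and exactly 2 vertices have odd degree: {2, 5}; any Eulerian path must start and end at those)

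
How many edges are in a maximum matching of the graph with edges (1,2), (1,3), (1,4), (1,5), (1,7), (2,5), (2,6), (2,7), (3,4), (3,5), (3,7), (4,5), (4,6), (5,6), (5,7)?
3 (matching: (1,4), (2,7), (5,6); upper bound floor(n/2) = floor(7/2) = 3)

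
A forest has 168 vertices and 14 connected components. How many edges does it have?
154 (Each of the 14 component trees on V_i vertices has V_i - 1 edges; summing gives V - C = 168 - 14 = 154)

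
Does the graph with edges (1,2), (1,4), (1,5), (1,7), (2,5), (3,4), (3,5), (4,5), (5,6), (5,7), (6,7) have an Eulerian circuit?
No (2 vertices have odd degree: {4, 7}; Eulerian circuit requires 0)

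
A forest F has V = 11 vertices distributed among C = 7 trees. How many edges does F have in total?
4 (Each of the 7 component trees on V_i vertices has V_i - 1 edges; summing gives V - C = 11 - 7 = 4)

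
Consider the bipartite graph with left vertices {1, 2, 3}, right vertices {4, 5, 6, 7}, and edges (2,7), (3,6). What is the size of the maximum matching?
2 (matching: (2,7), (3,6); upper bound min(|L|,|R|) = min(3,4) = 3)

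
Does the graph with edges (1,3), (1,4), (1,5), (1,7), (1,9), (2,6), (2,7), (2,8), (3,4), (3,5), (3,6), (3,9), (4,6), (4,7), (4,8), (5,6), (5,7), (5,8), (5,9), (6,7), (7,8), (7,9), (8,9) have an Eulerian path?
No (8 vertices have odd degree: {1, 2, 3, 4, 6, 7, 8, 9}; Eulerian path requires 0 or 2)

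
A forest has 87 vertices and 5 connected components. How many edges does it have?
82 (Each of the 5 component trees on V_i vertices has V_i - 1 edges; summing gives V - C = 87 - 5 = 82)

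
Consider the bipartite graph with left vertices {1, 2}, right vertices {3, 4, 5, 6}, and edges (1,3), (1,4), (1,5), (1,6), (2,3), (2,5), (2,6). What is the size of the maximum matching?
2 (matching: (1,6), (2,5); upper bound min(|L|,|R|) = min(2,4) = 2)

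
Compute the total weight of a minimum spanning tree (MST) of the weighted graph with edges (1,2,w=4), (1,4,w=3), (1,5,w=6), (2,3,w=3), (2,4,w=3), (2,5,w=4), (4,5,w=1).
10 (MST edges: (1,4,w=3), (2,3,w=3), (2,4,w=3), (4,5,w=1); sum of weights 3 + 3 + 3 + 1 = 10)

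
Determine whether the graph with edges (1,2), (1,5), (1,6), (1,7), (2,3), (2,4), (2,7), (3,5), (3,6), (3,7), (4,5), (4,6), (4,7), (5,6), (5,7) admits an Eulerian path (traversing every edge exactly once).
Yes (the graph is connected and exactly 2 vertices have odd degree: {5, 7}; any Eulerian path must start and end at those)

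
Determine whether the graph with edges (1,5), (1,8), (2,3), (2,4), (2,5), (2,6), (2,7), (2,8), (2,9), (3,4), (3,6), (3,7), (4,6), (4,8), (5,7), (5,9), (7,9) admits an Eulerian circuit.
No (4 vertices have odd degree: {2, 6, 8, 9}; Eulerian circuit requires 0)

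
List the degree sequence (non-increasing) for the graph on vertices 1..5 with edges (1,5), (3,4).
[1, 1, 1, 1, 0] (degrees: deg(1)=1, deg(2)=0, deg(3)=1, deg(4)=1, deg(5)=1)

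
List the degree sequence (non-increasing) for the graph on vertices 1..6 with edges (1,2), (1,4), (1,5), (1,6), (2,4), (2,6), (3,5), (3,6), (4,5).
[4, 3, 3, 3, 3, 2] (degrees: deg(1)=4, deg(2)=3, deg(3)=2, deg(4)=3, deg(5)=3, deg(6)=3)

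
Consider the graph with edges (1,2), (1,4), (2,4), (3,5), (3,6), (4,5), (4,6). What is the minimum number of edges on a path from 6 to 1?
2 (path: 6 -> 4 -> 1, 2 edges)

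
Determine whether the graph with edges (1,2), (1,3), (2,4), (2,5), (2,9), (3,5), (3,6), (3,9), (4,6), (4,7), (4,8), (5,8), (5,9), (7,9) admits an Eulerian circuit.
Yes (the graph is connected and all 9 vertices have even degree)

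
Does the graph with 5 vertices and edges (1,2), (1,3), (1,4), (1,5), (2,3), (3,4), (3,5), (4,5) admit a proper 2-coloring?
No (odd cycle of length 3: 2 -> 1 -> 3 -> 2)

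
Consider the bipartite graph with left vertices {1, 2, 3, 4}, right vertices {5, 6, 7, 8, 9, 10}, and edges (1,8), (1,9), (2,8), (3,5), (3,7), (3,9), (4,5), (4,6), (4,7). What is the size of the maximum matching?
4 (matching: (1,9), (2,8), (3,7), (4,6); upper bound min(|L|,|R|) = min(4,6) = 4)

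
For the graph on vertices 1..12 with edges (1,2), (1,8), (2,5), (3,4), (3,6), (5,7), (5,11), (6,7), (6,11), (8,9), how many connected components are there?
3 (components: {1, 2, 3, 4, 5, 6, 7, 8, 9, 11}, {10}, {12})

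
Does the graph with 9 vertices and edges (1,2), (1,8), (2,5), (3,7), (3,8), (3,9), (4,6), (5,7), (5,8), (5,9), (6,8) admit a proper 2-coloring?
Yes. Partition: {1, 3, 5, 6}, {2, 4, 7, 8, 9}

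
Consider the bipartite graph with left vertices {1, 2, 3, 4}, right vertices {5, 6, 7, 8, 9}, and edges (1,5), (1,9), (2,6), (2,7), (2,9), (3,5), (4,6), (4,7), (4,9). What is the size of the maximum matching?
4 (matching: (1,9), (2,7), (3,5), (4,6); upper bound min(|L|,|R|) = min(4,5) = 4)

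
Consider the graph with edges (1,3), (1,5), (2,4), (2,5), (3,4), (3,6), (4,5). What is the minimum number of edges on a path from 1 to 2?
2 (path: 1 -> 5 -> 2, 2 edges)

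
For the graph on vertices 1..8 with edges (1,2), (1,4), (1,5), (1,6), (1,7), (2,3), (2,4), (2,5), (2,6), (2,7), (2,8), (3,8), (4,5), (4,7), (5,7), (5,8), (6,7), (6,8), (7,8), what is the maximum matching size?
4 (matching: (1,6), (2,3), (4,5), (7,8); upper bound floor(n/2) = floor(8/2) = 4)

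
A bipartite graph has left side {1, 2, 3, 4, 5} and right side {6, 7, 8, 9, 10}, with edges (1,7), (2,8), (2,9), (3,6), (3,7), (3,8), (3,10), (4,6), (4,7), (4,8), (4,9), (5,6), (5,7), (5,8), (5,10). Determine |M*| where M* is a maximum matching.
5 (matching: (1,7), (2,9), (3,10), (4,8), (5,6); upper bound min(|L|,|R|) = min(5,5) = 5)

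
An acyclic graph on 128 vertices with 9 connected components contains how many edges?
119 (Each of the 9 component trees on V_i vertices has V_i - 1 edges; summing gives V - C = 128 - 9 = 119)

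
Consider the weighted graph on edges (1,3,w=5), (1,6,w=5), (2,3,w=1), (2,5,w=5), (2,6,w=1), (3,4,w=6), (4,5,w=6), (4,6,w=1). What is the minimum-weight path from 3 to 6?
2 (path: 3 -> 2 -> 6; weights 1 + 1 = 2)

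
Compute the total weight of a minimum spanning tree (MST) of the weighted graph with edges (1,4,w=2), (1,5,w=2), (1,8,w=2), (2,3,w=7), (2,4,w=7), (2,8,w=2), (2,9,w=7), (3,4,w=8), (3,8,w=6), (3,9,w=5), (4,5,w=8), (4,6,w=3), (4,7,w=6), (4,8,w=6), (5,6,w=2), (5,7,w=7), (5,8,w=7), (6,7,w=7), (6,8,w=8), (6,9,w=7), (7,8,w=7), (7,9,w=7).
27 (MST edges: (1,4,w=2), (1,5,w=2), (1,8,w=2), (2,8,w=2), (3,8,w=6), (3,9,w=5), (4,7,w=6), (5,6,w=2); sum of weights 2 + 2 + 2 + 2 + 6 + 5 + 6 + 2 = 27)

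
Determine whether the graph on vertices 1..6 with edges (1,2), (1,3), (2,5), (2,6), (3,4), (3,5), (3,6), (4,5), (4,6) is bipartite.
No (odd cycle of length 3: 6 -> 3 -> 4 -> 6)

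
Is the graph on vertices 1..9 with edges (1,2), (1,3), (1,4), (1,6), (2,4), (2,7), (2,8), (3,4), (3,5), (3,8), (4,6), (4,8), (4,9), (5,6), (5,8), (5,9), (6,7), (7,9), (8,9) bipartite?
No (odd cycle of length 3: 3 -> 1 -> 4 -> 3)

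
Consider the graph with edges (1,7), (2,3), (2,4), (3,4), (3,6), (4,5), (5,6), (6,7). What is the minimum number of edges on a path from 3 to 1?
3 (path: 3 -> 6 -> 7 -> 1, 3 edges)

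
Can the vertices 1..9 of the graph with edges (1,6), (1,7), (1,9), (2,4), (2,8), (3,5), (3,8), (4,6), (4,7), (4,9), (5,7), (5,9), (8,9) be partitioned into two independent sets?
Yes. Partition: {1, 4, 5, 8}, {2, 3, 6, 7, 9}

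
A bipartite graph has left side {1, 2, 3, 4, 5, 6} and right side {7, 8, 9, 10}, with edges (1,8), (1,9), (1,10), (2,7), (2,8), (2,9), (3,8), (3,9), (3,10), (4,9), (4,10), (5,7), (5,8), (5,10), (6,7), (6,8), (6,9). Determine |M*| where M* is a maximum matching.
4 (matching: (1,10), (2,9), (3,8), (5,7); upper bound min(|L|,|R|) = min(6,4) = 4)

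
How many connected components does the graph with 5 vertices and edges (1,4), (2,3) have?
3 (components: {1, 4}, {2, 3}, {5})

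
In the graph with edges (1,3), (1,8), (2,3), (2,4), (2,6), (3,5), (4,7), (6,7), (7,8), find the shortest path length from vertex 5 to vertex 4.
3 (path: 5 -> 3 -> 2 -> 4, 3 edges)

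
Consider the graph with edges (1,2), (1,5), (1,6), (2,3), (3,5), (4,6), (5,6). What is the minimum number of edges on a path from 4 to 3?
3 (path: 4 -> 6 -> 5 -> 3, 3 edges)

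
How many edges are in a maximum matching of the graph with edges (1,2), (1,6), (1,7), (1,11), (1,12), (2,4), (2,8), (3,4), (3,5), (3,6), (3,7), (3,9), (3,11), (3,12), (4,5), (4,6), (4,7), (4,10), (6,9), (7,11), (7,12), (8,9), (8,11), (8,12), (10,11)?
6 (matching: (1,7), (2,4), (3,5), (6,9), (8,12), (10,11); upper bound floor(n/2) = floor(12/2) = 6)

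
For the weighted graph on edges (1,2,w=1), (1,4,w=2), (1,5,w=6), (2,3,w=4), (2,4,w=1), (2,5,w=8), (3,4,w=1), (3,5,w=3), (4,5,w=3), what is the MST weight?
6 (MST edges: (1,2,w=1), (2,4,w=1), (3,4,w=1), (3,5,w=3); sum of weights 1 + 1 + 1 + 3 = 6)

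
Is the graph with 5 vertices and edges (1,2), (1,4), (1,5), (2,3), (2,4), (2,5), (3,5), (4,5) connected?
Yes (BFS from 1 visits [1, 2, 4, 5, 3] — all 5 vertices reached)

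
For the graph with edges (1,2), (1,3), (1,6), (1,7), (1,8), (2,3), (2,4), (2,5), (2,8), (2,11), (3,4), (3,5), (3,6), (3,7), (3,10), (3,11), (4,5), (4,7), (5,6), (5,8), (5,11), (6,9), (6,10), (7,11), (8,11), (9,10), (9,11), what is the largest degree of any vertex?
8 (attained at vertex 3)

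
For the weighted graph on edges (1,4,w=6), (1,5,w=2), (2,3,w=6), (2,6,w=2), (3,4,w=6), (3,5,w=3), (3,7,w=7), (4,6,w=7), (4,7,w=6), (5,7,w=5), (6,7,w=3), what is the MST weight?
21 (MST edges: (1,4,w=6), (1,5,w=2), (2,6,w=2), (3,5,w=3), (5,7,w=5), (6,7,w=3); sum of weights 6 + 2 + 2 + 3 + 5 + 3 = 21)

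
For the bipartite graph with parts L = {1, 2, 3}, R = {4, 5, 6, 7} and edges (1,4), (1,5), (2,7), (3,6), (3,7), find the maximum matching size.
3 (matching: (1,5), (2,7), (3,6); upper bound min(|L|,|R|) = min(3,4) = 3)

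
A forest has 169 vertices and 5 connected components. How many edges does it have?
164 (Each of the 5 component trees on V_i vertices has V_i - 1 edges; summing gives V - C = 169 - 5 = 164)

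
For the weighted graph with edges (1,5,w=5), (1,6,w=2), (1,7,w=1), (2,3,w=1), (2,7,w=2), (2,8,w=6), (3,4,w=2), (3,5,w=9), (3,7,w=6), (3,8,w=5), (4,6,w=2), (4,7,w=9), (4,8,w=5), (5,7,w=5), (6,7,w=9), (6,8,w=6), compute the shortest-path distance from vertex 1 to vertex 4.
4 (path: 1 -> 6 -> 4; weights 2 + 2 = 4)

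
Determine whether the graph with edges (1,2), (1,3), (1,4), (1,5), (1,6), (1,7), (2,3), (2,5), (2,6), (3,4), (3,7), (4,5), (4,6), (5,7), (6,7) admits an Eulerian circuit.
Yes (the graph is connected and all 7 vertices have even degree)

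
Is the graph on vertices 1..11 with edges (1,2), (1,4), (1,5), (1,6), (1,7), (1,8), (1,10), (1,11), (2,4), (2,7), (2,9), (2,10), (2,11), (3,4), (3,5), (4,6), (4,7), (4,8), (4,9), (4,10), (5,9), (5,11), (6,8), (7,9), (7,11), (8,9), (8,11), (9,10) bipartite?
No (odd cycle of length 3: 5 -> 1 -> 11 -> 5)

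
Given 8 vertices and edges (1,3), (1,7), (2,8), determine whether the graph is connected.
No, it has 5 components: {1, 3, 7}, {2, 8}, {4}, {5}, {6}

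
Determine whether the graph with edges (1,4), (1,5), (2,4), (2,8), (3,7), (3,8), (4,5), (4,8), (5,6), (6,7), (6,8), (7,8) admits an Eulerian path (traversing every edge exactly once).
No (4 vertices have odd degree: {5, 6, 7, 8}; Eulerian path requires 0 or 2)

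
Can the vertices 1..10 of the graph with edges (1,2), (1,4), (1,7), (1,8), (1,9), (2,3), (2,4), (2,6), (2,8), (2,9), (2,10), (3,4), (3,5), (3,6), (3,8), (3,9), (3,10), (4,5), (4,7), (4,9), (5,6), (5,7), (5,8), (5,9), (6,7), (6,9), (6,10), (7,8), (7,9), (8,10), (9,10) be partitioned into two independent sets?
No (odd cycle of length 3: 9 -> 1 -> 4 -> 9)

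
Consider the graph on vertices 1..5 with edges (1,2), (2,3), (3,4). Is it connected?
No, it has 2 components: {1, 2, 3, 4}, {5}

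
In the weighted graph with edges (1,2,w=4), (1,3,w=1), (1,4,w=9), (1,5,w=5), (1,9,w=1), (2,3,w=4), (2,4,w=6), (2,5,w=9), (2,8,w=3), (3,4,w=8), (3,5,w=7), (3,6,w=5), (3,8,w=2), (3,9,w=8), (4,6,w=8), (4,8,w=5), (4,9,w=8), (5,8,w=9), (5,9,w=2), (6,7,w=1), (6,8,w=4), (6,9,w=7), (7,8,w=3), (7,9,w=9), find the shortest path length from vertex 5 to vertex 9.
2 (path: 5 -> 9; weights 2 = 2)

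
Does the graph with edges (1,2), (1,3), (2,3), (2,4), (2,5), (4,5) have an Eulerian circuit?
Yes (the graph is connected and all 5 vertices have even degree)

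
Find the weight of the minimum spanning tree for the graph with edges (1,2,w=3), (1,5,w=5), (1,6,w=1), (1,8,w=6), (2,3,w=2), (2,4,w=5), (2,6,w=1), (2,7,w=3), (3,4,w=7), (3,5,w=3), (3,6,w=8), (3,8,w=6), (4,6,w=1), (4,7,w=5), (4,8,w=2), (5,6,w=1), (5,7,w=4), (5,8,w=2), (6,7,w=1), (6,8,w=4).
9 (MST edges: (1,6,w=1), (2,3,w=2), (2,6,w=1), (4,6,w=1), (4,8,w=2), (5,6,w=1), (6,7,w=1); sum of weights 1 + 2 + 1 + 1 + 2 + 1 + 1 = 9)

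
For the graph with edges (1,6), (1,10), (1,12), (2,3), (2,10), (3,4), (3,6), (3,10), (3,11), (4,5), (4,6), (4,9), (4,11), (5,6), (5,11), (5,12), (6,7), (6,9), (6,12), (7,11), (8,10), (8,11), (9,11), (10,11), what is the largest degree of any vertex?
7 (attained at vertices 6, 11)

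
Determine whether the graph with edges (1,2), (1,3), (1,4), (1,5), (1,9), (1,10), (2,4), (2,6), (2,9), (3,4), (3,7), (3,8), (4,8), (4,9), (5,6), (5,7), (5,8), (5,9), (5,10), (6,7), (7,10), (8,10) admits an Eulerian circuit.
No (2 vertices have odd degree: {4, 6}; Eulerian circuit requires 0)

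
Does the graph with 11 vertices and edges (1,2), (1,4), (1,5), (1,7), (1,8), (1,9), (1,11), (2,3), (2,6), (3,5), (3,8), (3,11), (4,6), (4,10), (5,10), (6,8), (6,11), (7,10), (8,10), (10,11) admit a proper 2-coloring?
Yes. Partition: {1, 3, 6, 10}, {2, 4, 5, 7, 8, 9, 11}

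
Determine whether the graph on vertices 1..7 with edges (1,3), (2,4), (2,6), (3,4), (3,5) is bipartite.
Yes. Partition: {1, 4, 5, 6, 7}, {2, 3}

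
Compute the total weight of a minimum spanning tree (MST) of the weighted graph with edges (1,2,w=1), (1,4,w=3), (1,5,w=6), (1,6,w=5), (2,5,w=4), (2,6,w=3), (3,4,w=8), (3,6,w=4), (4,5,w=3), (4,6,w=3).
14 (MST edges: (1,2,w=1), (1,4,w=3), (2,6,w=3), (3,6,w=4), (4,5,w=3); sum of weights 1 + 3 + 3 + 4 + 3 = 14)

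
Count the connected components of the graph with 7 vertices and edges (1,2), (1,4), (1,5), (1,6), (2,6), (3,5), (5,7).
1 (components: {1, 2, 3, 4, 5, 6, 7})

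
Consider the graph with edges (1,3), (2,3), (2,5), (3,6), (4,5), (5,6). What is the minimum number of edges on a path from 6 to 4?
2 (path: 6 -> 5 -> 4, 2 edges)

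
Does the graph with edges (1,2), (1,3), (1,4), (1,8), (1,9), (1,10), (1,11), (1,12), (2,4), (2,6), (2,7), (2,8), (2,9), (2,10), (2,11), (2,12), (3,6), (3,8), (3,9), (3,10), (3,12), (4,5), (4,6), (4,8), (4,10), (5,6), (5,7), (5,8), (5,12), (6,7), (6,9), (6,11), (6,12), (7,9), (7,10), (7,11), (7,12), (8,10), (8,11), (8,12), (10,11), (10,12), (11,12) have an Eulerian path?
No (6 vertices have odd degree: {2, 5, 7, 9, 11, 12}; Eulerian path requires 0 or 2)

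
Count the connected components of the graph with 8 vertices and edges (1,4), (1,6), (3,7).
5 (components: {1, 4, 6}, {2}, {3, 7}, {5}, {8})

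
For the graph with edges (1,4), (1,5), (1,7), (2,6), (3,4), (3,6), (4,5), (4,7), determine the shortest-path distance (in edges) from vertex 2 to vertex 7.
4 (path: 2 -> 6 -> 3 -> 4 -> 7, 4 edges)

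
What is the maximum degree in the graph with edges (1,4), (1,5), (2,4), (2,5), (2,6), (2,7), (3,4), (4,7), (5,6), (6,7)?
4 (attained at vertices 2, 4)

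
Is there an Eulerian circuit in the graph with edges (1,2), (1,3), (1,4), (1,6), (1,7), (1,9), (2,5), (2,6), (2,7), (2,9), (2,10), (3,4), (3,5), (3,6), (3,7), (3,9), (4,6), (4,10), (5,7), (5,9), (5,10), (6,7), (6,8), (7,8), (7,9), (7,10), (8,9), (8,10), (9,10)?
No (2 vertices have odd degree: {5, 9}; Eulerian circuit requires 0)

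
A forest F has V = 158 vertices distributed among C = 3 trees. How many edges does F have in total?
155 (Each of the 3 component trees on V_i vertices has V_i - 1 edges; summing gives V - C = 158 - 3 = 155)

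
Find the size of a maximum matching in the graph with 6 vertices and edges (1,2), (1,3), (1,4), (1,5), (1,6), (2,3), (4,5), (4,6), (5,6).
3 (matching: (1,6), (2,3), (4,5); upper bound floor(n/2) = floor(6/2) = 3)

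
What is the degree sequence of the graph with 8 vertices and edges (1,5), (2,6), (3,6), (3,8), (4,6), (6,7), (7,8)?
[4, 2, 2, 2, 1, 1, 1, 1] (degrees: deg(1)=1, deg(2)=1, deg(3)=2, deg(4)=1, deg(5)=1, deg(6)=4, deg(7)=2, deg(8)=2)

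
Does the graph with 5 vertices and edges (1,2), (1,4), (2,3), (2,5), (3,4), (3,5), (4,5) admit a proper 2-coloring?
No (odd cycle of length 3: 5 -> 2 -> 3 -> 5)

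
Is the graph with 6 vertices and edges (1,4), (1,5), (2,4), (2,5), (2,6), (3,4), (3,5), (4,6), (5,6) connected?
Yes (BFS from 1 visits [1, 4, 5, 2, 3, 6] — all 6 vertices reached)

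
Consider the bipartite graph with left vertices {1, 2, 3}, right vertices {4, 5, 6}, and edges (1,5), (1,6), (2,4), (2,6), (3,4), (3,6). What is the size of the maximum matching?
3 (matching: (1,5), (2,6), (3,4); upper bound min(|L|,|R|) = min(3,3) = 3)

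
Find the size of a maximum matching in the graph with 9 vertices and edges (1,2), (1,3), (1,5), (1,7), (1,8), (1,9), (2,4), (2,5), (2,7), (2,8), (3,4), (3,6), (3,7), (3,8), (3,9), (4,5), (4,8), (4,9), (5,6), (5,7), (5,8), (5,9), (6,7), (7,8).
4 (matching: (1,5), (2,8), (4,9), (6,7); upper bound floor(n/2) = floor(9/2) = 4)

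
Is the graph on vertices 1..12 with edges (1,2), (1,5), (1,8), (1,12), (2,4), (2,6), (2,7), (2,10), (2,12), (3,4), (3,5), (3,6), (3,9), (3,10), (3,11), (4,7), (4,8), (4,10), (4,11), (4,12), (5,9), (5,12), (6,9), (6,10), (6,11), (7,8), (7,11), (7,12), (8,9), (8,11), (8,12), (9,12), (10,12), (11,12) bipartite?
No (odd cycle of length 3: 5 -> 1 -> 12 -> 5)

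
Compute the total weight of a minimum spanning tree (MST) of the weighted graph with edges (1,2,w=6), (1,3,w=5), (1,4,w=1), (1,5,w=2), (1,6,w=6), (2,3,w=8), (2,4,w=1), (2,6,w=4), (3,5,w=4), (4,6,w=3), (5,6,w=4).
11 (MST edges: (1,4,w=1), (1,5,w=2), (2,4,w=1), (3,5,w=4), (4,6,w=3); sum of weights 1 + 2 + 1 + 4 + 3 = 11)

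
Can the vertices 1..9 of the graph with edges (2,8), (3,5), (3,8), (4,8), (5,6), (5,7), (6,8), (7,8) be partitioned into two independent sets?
Yes. Partition: {1, 2, 3, 4, 6, 7, 9}, {5, 8}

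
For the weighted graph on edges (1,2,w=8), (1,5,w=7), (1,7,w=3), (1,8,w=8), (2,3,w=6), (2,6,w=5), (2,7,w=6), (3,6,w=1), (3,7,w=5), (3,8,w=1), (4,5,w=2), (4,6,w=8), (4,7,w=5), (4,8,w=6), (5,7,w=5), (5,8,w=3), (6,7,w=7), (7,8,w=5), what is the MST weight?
20 (MST edges: (1,7,w=3), (2,6,w=5), (3,6,w=1), (3,7,w=5), (3,8,w=1), (4,5,w=2), (5,8,w=3); sum of weights 3 + 5 + 1 + 5 + 1 + 2 + 3 = 20)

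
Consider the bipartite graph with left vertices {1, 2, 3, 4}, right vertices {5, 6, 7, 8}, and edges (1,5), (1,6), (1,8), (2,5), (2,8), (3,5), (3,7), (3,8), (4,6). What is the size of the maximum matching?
4 (matching: (1,8), (2,5), (3,7), (4,6); upper bound min(|L|,|R|) = min(4,4) = 4)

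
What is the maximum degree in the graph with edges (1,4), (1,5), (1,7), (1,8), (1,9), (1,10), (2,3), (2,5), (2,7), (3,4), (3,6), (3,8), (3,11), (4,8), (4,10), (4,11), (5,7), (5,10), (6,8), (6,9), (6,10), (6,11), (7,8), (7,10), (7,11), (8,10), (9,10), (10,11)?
8 (attained at vertex 10)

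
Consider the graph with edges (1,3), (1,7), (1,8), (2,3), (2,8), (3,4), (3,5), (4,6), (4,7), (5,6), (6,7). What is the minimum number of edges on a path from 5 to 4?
2 (path: 5 -> 6 -> 4, 2 edges)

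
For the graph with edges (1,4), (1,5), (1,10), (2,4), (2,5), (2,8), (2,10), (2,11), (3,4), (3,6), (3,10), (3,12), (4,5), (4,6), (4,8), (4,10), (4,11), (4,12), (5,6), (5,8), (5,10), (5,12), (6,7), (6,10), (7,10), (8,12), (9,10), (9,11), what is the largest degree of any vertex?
9 (attained at vertex 4)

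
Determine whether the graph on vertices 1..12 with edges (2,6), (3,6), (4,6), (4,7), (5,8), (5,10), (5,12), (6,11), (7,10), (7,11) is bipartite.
Yes. Partition: {1, 2, 3, 4, 8, 9, 10, 11, 12}, {5, 6, 7}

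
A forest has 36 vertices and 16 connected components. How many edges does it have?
20 (Each of the 16 component trees on V_i vertices has V_i - 1 edges; summing gives V - C = 36 - 16 = 20)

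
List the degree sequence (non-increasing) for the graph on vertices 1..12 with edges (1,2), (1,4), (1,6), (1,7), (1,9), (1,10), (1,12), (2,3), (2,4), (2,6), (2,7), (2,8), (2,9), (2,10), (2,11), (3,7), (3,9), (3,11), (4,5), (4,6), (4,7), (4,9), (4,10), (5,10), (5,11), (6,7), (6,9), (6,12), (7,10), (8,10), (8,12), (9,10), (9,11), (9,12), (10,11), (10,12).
[9, 9, 8, 7, 7, 6, 6, 5, 5, 4, 3, 3] (degrees: deg(1)=7, deg(2)=9, deg(3)=4, deg(4)=7, deg(5)=3, deg(6)=6, deg(7)=6, deg(8)=3, deg(9)=8, deg(10)=9, deg(11)=5, deg(12)=5)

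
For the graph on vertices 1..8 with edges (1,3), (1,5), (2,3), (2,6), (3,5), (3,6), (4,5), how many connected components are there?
3 (components: {1, 2, 3, 4, 5, 6}, {7}, {8})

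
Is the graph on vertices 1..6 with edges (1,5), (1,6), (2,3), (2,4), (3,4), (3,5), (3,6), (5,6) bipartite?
No (odd cycle of length 3: 6 -> 1 -> 5 -> 6)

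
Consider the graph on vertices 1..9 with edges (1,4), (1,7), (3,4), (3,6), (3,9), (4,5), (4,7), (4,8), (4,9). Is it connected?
No, it has 2 components: {1, 3, 4, 5, 6, 7, 8, 9}, {2}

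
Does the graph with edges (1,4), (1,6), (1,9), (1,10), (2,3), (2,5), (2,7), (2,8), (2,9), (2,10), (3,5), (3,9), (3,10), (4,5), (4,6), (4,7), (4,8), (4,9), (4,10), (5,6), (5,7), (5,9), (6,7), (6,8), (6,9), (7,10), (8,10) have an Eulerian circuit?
No (2 vertices have odd degree: {4, 7}; Eulerian circuit requires 0)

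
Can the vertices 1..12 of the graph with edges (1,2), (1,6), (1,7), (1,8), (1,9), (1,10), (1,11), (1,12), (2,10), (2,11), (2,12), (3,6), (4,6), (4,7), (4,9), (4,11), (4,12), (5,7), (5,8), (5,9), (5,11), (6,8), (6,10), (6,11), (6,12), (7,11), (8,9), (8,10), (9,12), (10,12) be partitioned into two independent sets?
No (odd cycle of length 3: 12 -> 1 -> 6 -> 12)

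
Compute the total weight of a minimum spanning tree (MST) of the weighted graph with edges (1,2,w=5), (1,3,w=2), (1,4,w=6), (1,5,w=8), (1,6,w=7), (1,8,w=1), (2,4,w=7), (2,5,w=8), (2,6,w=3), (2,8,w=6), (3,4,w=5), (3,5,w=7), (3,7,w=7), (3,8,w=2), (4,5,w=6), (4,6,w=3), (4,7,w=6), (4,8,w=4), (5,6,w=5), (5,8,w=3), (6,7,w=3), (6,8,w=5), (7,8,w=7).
19 (MST edges: (1,3,w=2), (1,8,w=1), (2,6,w=3), (4,6,w=3), (4,8,w=4), (5,8,w=3), (6,7,w=3); sum of weights 2 + 1 + 3 + 3 + 4 + 3 + 3 = 19)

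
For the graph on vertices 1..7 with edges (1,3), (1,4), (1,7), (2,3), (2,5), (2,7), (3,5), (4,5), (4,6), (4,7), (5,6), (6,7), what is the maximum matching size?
3 (matching: (1,4), (3,5), (6,7); upper bound floor(n/2) = floor(7/2) = 3)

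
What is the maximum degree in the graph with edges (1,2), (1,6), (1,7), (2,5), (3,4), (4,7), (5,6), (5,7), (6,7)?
4 (attained at vertex 7)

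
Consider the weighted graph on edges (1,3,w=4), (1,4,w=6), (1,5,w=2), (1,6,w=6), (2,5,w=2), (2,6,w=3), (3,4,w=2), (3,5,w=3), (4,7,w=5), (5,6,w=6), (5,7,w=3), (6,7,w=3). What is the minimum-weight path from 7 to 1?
5 (path: 7 -> 5 -> 1; weights 3 + 2 = 5)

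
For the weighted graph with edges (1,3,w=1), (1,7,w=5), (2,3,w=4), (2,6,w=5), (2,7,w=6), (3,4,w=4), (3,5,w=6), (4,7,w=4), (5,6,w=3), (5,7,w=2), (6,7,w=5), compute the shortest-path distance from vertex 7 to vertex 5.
2 (path: 7 -> 5; weights 2 = 2)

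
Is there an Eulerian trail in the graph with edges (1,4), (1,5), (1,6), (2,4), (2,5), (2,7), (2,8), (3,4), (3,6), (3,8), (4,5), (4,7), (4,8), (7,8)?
No (4 vertices have odd degree: {1, 3, 5, 7}; Eulerian path requires 0 or 2)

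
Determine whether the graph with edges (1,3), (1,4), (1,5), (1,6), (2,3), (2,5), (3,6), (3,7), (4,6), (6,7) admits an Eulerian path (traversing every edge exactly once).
Yes — and in fact it has an Eulerian circuit (the graph is connected and all 7 vertices have even degree)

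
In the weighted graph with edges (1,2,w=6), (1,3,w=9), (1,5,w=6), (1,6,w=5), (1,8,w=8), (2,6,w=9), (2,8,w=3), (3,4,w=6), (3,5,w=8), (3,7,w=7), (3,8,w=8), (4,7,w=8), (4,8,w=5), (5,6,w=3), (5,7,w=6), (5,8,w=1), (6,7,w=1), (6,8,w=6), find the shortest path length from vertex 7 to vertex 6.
1 (path: 7 -> 6; weights 1 = 1)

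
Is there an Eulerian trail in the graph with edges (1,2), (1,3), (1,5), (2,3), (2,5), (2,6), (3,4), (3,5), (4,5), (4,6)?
Yes (the graph is connected and exactly 2 vertices have odd degree: {1, 4}; any Eulerian path must start and end at those)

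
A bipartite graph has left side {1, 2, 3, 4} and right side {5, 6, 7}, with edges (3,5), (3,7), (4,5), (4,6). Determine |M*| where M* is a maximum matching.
2 (matching: (3,7), (4,6); upper bound min(|L|,|R|) = min(4,3) = 3)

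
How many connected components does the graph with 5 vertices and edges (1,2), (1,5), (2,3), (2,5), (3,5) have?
2 (components: {1, 2, 3, 5}, {4})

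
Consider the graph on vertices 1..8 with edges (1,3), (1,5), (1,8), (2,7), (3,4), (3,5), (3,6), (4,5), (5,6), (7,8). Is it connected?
Yes (BFS from 1 visits [1, 3, 5, 8, 4, 6, 7, 2] — all 8 vertices reached)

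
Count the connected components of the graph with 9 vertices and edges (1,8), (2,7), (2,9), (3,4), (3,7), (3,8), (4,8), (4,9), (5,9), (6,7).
1 (components: {1, 2, 3, 4, 5, 6, 7, 8, 9})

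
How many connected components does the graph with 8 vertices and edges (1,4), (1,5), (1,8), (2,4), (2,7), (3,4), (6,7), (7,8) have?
1 (components: {1, 2, 3, 4, 5, 6, 7, 8})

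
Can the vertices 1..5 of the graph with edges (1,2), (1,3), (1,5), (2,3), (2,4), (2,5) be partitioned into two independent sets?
No (odd cycle of length 3: 5 -> 1 -> 2 -> 5)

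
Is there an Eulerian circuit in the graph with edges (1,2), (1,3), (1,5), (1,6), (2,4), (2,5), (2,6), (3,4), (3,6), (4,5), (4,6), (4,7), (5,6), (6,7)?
No (2 vertices have odd degree: {3, 4}; Eulerian circuit requires 0)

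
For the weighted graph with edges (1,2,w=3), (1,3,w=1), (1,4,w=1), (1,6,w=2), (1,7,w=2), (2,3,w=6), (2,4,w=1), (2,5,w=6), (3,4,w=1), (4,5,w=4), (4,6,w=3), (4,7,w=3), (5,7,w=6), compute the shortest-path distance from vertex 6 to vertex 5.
7 (path: 6 -> 4 -> 5; weights 3 + 4 = 7)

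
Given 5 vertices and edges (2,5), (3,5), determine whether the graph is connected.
No, it has 3 components: {1}, {2, 3, 5}, {4}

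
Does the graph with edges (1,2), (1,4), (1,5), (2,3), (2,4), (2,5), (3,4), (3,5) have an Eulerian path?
No (4 vertices have odd degree: {1, 3, 4, 5}; Eulerian path requires 0 or 2)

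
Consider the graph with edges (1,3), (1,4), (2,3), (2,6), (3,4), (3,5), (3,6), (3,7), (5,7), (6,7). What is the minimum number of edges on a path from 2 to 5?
2 (path: 2 -> 3 -> 5, 2 edges)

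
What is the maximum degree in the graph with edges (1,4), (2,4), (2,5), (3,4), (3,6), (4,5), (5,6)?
4 (attained at vertex 4)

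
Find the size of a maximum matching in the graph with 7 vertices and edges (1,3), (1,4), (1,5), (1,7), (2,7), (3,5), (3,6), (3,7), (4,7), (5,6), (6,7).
3 (matching: (1,4), (2,7), (5,6); upper bound floor(n/2) = floor(7/2) = 3)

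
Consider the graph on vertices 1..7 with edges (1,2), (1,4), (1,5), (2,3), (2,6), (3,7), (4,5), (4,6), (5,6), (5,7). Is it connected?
Yes (BFS from 1 visits [1, 2, 4, 5, 3, 6, 7] — all 7 vertices reached)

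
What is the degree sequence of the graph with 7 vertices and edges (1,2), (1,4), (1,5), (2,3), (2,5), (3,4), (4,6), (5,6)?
[3, 3, 3, 3, 2, 2, 0] (degrees: deg(1)=3, deg(2)=3, deg(3)=2, deg(4)=3, deg(5)=3, deg(6)=2, deg(7)=0)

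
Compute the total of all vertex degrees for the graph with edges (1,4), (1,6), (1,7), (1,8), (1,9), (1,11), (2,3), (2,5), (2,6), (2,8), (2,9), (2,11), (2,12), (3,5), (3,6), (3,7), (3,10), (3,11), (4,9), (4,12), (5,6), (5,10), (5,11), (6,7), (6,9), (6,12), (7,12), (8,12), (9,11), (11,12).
60 (handshake: sum of degrees = 2|E| = 2 x 30 = 60)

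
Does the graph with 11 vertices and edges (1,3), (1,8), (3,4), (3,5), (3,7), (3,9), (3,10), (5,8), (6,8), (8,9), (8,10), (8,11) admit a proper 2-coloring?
Yes. Partition: {1, 2, 4, 5, 6, 7, 9, 10, 11}, {3, 8}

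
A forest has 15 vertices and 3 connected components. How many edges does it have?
12 (Each of the 3 component trees on V_i vertices has V_i - 1 edges; summing gives V - C = 15 - 3 = 12)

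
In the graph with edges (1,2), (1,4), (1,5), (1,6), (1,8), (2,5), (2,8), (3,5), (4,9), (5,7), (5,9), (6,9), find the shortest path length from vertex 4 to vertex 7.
3 (path: 4 -> 9 -> 5 -> 7, 3 edges)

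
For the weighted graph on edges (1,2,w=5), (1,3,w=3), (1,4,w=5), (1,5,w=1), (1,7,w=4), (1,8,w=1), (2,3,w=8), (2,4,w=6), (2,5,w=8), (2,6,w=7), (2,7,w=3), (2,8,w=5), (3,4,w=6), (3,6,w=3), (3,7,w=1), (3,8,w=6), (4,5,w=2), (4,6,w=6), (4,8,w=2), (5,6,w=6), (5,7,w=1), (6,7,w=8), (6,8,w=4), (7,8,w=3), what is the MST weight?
12 (MST edges: (1,5,w=1), (1,8,w=1), (2,7,w=3), (3,6,w=3), (3,7,w=1), (4,5,w=2), (5,7,w=1); sum of weights 1 + 1 + 3 + 3 + 1 + 2 + 1 = 12)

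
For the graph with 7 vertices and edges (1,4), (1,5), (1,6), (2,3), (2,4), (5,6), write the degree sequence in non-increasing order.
[3, 2, 2, 2, 2, 1, 0] (degrees: deg(1)=3, deg(2)=2, deg(3)=1, deg(4)=2, deg(5)=2, deg(6)=2, deg(7)=0)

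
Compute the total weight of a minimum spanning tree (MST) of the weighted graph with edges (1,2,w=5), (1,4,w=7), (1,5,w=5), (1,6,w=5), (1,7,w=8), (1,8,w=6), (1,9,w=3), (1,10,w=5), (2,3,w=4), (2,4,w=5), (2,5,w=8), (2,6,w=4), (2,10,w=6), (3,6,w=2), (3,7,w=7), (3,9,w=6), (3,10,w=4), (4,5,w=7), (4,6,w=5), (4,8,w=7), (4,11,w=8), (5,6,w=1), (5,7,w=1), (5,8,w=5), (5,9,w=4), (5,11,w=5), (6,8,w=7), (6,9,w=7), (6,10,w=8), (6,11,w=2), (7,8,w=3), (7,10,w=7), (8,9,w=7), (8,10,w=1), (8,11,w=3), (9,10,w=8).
26 (MST edges: (1,9,w=3), (2,3,w=4), (2,4,w=5), (3,6,w=2), (5,6,w=1), (5,7,w=1), (5,9,w=4), (6,11,w=2), (7,8,w=3), (8,10,w=1); sum of weights 3 + 4 + 5 + 2 + 1 + 1 + 4 + 2 + 3 + 1 = 26)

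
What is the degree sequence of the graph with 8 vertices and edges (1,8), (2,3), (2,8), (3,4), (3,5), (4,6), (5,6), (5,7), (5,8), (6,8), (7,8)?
[5, 4, 3, 3, 2, 2, 2, 1] (degrees: deg(1)=1, deg(2)=2, deg(3)=3, deg(4)=2, deg(5)=4, deg(6)=3, deg(7)=2, deg(8)=5)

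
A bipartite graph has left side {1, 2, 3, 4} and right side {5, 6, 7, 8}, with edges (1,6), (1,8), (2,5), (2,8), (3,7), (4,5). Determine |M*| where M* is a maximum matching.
4 (matching: (1,6), (2,8), (3,7), (4,5); upper bound min(|L|,|R|) = min(4,4) = 4)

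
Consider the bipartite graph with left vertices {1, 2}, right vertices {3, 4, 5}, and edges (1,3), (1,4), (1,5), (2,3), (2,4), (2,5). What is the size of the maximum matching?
2 (matching: (1,5), (2,4); upper bound min(|L|,|R|) = min(2,3) = 2)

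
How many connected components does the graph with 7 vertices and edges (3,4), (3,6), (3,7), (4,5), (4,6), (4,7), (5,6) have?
3 (components: {1}, {2}, {3, 4, 5, 6, 7})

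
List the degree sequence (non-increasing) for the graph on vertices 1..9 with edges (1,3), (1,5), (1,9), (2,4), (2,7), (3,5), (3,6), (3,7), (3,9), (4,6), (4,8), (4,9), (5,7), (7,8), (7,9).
[5, 5, 4, 4, 3, 3, 2, 2, 2] (degrees: deg(1)=3, deg(2)=2, deg(3)=5, deg(4)=4, deg(5)=3, deg(6)=2, deg(7)=5, deg(8)=2, deg(9)=4)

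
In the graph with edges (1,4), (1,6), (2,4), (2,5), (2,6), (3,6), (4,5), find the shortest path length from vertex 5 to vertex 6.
2 (path: 5 -> 2 -> 6, 2 edges)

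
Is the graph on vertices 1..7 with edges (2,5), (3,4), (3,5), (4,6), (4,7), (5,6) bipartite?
Yes. Partition: {1, 2, 3, 6, 7}, {4, 5}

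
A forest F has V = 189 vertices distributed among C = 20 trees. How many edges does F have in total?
169 (Each of the 20 component trees on V_i vertices has V_i - 1 edges; summing gives V - C = 189 - 20 = 169)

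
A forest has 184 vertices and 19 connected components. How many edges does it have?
165 (Each of the 19 component trees on V_i vertices has V_i - 1 edges; summing gives V - C = 184 - 19 = 165)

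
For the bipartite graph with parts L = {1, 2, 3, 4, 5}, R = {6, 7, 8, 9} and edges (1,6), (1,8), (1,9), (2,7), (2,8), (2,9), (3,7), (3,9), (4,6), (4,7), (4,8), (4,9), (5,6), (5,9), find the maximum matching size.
4 (matching: (1,9), (2,8), (3,7), (4,6); upper bound min(|L|,|R|) = min(5,4) = 4)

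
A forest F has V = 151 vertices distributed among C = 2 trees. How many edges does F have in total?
149 (Each of the 2 component trees on V_i vertices has V_i - 1 edges; summing gives V - C = 151 - 2 = 149)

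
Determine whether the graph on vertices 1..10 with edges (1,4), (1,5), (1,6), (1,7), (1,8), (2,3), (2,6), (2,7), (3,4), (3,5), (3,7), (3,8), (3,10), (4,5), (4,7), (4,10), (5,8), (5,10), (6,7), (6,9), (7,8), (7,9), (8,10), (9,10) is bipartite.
No (odd cycle of length 3: 4 -> 1 -> 5 -> 4)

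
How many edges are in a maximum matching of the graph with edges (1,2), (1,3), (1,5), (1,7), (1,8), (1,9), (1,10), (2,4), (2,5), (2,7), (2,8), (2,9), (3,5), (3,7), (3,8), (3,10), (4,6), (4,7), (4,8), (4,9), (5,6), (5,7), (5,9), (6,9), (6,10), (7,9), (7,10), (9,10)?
5 (matching: (1,10), (2,8), (3,7), (4,6), (5,9); upper bound floor(n/2) = floor(10/2) = 5)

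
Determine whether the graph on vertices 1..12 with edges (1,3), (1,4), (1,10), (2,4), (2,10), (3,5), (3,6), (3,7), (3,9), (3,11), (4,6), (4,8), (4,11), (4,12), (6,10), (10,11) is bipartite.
Yes. Partition: {1, 2, 5, 6, 7, 8, 9, 11, 12}, {3, 4, 10}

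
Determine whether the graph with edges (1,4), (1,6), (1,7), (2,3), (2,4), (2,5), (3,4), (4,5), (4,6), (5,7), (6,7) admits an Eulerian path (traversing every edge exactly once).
No (6 vertices have odd degree: {1, 2, 4, 5, 6, 7}; Eulerian path requires 0 or 2)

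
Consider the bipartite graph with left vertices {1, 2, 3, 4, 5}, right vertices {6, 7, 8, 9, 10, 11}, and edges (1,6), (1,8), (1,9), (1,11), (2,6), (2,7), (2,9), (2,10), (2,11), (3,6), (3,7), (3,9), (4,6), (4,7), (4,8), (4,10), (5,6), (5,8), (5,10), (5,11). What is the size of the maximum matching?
5 (matching: (1,11), (2,10), (3,9), (4,7), (5,8); upper bound min(|L|,|R|) = min(5,6) = 5)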